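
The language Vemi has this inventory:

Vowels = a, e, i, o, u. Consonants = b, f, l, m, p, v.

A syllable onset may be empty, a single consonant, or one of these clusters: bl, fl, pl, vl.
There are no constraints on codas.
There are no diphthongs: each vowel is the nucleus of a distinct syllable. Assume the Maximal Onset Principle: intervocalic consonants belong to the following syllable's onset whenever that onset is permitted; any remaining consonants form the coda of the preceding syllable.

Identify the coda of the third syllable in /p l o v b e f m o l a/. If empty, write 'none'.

Vowels present: o, e, o, a; each is a nucleus, giving 4 syllables.
Between /o/ (V1) and /e/ (V2): cluster /vb/ — the longest permitted-onset suffix is /b/; onset = /b/, preceding coda = /v/.
Between /e/ (V2) and /o/ (V3): cluster /fm/ — the longest permitted-onset suffix is /m/; onset = /m/, preceding coda = /f/.
Between /o/ (V3) and /a/ (V4): /l/ is a single consonant, so it becomes the next onset.
Result: plov.bef.mo.la.
Syllable 3 is /mo/: onset /m/, nucleus /o/, coda ∅.

none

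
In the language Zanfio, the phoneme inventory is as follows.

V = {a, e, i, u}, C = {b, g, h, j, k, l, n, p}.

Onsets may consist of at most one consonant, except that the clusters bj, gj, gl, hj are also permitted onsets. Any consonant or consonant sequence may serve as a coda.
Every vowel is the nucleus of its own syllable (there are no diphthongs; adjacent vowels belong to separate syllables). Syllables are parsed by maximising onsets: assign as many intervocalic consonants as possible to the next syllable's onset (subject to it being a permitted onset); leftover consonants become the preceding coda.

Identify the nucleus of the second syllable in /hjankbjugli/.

Nuclei (vowels): a, u, i → 3 syllables.
The second nucleus (vowel 2 from the left) is /u/.

u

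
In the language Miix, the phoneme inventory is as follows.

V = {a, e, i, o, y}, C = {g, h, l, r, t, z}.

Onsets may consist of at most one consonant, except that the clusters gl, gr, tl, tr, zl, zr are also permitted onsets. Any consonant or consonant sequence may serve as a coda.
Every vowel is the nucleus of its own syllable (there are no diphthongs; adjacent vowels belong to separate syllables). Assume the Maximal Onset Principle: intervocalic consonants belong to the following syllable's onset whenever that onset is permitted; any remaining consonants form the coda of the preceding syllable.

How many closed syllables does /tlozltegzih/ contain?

3

Vowels present: o, e, i; each is a nucleus, giving 3 syllables.
/o…e/ gap (V1→V2): /zlt/ — longest licit onset from the right is /t/, leaving /zl/ as coda.
/e…i/ gap (V2→V3): cluster /gz/ — the longest permitted-onset suffix is /z/; onset = /z/, preceding coda = /g/.
So the parse is tlozl.teg.zih.
Classifying each syllable: /tlozl/ (closed), /teg/ (closed), /zih/ (closed).
Closed syllables: 3.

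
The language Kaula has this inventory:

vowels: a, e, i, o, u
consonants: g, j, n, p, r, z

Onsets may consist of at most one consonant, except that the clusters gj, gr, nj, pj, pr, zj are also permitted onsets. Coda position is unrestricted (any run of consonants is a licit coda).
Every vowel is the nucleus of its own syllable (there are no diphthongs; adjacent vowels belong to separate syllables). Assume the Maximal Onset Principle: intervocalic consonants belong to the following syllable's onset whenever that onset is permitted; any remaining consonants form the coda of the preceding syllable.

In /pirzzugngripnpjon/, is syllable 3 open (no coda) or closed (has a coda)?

closed

The vowels are i, u, i, o — 4 nuclei, so 4 syllables.
V1 /i/ – V2 /u/: cluster /rzz/ — the longest permitted-onset suffix is /z/; onset = /z/, preceding coda = /rz/.
V2 /u/ – V3 /i/: /gngr/; trying suffixes from longest down, /gr/ is the first permitted one, so coda /gn/ | onset /gr/.
V3 /i/ – V4 /o/: /pnpj/ splits as /pn/ + /pj/ (/pj/ is the longest suffix that is a licit onset).
So the parse is pirz.zugn.gripn.pjon.
Syllable 3 is /gripn/ with coda /pn/, so it is closed.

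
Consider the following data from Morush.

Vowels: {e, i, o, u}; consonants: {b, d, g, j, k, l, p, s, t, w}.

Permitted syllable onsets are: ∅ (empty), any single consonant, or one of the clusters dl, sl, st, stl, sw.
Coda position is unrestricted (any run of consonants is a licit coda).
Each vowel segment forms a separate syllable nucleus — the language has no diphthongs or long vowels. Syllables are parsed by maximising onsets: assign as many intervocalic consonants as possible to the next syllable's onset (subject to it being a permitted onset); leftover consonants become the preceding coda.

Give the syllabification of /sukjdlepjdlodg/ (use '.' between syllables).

sukj.dlepj.dlodg

Nuclei (vowels): u, e, o → 3 syllables.
σ1/σ2 boundary: cluster /kjdl/ — the longest permitted-onset suffix is /dl/; onset = /dl/, preceding coda = /kj/.
σ2/σ3 boundary: /pjdl/ splits as /pj/ + /dl/ (/dl/ is the longest suffix that is a licit onset).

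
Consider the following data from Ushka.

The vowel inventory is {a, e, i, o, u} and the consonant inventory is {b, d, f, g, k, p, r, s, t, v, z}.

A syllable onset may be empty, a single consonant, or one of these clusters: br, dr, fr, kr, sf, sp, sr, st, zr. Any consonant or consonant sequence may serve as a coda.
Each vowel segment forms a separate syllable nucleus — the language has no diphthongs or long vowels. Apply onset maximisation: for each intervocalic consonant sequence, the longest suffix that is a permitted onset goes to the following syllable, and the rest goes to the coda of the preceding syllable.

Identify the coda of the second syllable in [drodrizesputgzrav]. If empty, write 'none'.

none

Vowels present: o, i, e, u, a; each is a nucleus, giving 5 syllables.
V1 /o/ – V2 /i/: /dr/ is a licit onset in full, so it all attaches to the next syllable.
V2 /i/ – V3 /e/: /z/ → onset of the next syllable (single consonants are always licit onsets).
V3 /e/ – V4 /u/: /sp/ is a licit onset in full, so it all attaches to the next syllable.
V4 /u/ – V5 /a/: /tgzr/; trying suffixes from longest down, /zr/ is the first permitted one, so coda /tg/ | onset /zr/.
So the parse is dro.dri.ze.sputg.zrav.
Syllable 2 is /dri/: onset /dr/, nucleus /i/, coda ∅.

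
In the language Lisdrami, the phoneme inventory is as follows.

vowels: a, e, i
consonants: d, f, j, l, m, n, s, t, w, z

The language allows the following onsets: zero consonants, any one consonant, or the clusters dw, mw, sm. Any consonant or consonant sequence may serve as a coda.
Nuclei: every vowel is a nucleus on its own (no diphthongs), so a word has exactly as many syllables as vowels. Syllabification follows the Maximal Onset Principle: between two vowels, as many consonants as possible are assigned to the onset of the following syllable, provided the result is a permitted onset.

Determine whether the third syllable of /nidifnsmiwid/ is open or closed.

open

Vowels present: i, i, i, i; each is a nucleus, giving 4 syllables.
σ1/σ2 boundary: /d/ is a single consonant, so it becomes the next onset.
σ2/σ3 boundary: /fnsm/ splits as /fn/ + /sm/ (/sm/ is the longest suffix that is a licit onset).
σ3/σ4 boundary: /w/ is a single consonant, so it becomes the next onset.
Result: ni.difn.smi.wid.
Syllable 3 is /smi/; it ends in its nucleus with no coda, so it is open.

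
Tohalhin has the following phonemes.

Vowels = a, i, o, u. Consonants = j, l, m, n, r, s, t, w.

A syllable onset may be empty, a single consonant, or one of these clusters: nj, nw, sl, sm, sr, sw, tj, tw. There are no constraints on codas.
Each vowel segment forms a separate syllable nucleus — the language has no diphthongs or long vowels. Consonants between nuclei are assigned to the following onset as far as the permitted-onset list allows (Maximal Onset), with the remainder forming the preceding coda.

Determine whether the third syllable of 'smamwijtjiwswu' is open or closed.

Vowels present: a, i, i, u; each is a nucleus, giving 4 syllables.
σ1/σ2 boundary: /mw/; trying suffixes from longest down, /w/ is the first permitted one, so coda /m/ | onset /w/.
σ2/σ3 boundary: /jtj/ splits as /j/ + /tj/ (/tj/ is the longest suffix that is a licit onset).
σ3/σ4 boundary: /wsw/ splits as /w/ + /sw/ (/sw/ is the longest suffix that is a licit onset).
So the parse is smam.wij.tjiw.swu.
Syllable 3 is /tjiw/ with coda /w/, so it is closed.

closed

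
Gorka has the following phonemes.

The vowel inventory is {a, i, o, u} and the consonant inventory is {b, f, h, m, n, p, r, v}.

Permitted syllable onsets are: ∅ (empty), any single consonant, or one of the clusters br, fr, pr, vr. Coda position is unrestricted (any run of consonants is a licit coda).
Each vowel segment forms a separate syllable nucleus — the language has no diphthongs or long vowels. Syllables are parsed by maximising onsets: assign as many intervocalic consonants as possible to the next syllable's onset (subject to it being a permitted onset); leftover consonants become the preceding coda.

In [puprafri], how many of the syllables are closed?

The vowels are u, a, i — 3 nuclei, so 3 syllables.
Between /u/ (V1) and /a/ (V2): cluster /pr/ — /pr/ is itself a permitted onset, so the whole cluster goes right; preceding coda = ∅.
Between /a/ (V2) and /i/ (V3): /fr/ is a licit onset in full, so it all attaches to the next syllable.
Putting it together: pu.pra.fri.
Classifying each syllable: /pu/ (open), /pra/ (open), /fri/ (open).
Closed syllables: 0.

0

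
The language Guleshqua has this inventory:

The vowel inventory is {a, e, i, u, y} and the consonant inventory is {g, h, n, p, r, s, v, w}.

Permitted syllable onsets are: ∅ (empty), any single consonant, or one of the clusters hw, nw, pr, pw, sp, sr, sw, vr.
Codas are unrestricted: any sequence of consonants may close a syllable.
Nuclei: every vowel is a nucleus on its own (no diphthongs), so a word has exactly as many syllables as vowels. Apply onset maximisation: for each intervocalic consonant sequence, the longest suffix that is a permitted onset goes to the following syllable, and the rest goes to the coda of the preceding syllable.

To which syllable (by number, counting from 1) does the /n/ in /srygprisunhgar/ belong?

3

Vowels present: y, i, u, a; each is a nucleus, giving 4 syllables.
σ1/σ2 boundary: cluster /gpr/ — the longest permitted-onset suffix is /pr/; onset = /pr/, preceding coda = /g/.
σ2/σ3 boundary: /s/ is a single consonant, so it becomes the next onset.
σ3/σ4 boundary: cluster /nhg/ — the longest permitted-onset suffix is /g/; onset = /g/, preceding coda = /nh/.
So the parse is sryg.pri.sunh.gar.
The /n/ is in the coda of syllable 3 (/sunh/).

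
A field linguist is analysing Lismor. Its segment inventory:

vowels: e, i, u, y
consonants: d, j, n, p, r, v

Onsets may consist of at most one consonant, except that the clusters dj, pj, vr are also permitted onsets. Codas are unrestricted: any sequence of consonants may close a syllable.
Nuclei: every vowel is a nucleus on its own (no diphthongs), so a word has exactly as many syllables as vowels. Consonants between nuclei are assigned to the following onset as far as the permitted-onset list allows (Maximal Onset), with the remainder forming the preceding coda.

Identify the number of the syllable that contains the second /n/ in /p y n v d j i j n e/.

3

Vowels present: y, i, e; each is a nucleus, giving 3 syllables.
Between /y/ (V1) and /i/ (V2): cluster /nvdj/ — the longest permitted-onset suffix is /dj/; onset = /dj/, preceding coda = /nv/.
Between /i/ (V2) and /e/ (V3): /jn/; trying suffixes from longest down, /n/ is the first permitted one, so coda /j/ | onset /n/.
Result: pynv.djij.ne.
The second /n/ is in the onset of syllable 3 (/ne/).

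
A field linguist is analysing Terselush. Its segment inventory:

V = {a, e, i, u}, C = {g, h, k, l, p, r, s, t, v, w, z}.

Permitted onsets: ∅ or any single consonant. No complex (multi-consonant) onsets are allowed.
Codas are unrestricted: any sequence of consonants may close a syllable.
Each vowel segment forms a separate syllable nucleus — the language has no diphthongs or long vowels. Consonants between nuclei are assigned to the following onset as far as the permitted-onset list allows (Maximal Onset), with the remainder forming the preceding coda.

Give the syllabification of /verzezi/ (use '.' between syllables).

ver.ze.zi

The vowels are e, e, i — 3 nuclei, so 3 syllables.
/e…e/ gap (V1→V2): cluster /rz/ — the longest permitted-onset suffix is /z/; onset = /z/, preceding coda = /r/.
/e…i/ gap (V2→V3): just /z/ — single C goes to the following onset.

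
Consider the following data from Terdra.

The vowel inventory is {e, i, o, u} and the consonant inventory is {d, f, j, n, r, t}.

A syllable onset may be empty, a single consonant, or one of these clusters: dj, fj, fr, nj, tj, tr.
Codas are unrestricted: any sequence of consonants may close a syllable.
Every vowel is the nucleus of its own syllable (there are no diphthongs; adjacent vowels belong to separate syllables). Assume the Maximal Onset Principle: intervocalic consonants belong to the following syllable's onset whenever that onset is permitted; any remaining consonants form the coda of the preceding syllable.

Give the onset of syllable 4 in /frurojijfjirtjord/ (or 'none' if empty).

fj

The vowels are u, o, i, i, o — 5 nuclei, so 5 syllables.
σ1/σ2 boundary: /r/ is a single consonant, so it becomes the next onset.
σ2/σ3 boundary: /j/ → onset of the next syllable (single consonants are always licit onsets).
σ3/σ4 boundary: /jfj/ splits as /j/ + /fj/ (/fj/ is the longest suffix that is a licit onset).
σ4/σ5 boundary: cluster /rtj/ — the longest permitted-onset suffix is /tj/; onset = /tj/, preceding coda = /r/.
So the parse is fru.ro.jij.fjir.tjord.
Syllable 4 is /fjir/: onset /fj/, nucleus /i/, coda /r/.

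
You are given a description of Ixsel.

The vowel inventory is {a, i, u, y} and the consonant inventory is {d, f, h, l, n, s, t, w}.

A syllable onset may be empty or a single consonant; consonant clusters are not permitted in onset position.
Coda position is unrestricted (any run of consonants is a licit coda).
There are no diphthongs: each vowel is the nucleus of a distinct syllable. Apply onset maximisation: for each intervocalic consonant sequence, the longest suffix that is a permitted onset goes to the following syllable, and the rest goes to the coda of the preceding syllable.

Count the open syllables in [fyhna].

Vowels present: y, a; each is a nucleus, giving 2 syllables.
/y…a/ gap (V1→V2): cluster /hn/ — the longest permitted-onset suffix is /n/; onset = /n/, preceding coda = /h/.
Result: fyh.na.
Classifying each syllable: /fyh/ (closed), /na/ (open).
Open syllables: 1.

1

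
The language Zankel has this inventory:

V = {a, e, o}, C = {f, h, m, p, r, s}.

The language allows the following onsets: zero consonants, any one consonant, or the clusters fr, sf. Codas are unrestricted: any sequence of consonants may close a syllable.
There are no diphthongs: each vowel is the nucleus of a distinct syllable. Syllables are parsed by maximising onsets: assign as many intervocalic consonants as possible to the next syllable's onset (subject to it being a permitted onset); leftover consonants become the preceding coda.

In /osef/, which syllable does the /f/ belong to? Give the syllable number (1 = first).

2

Vowels present: o, e; each is a nucleus, giving 2 syllables.
V1 /o/ – V2 /e/: /s/ → onset of the next syllable (single consonants are always licit onsets).
Putting it together: o.sef.
The /f/ is in the coda of syllable 2 (/sef/).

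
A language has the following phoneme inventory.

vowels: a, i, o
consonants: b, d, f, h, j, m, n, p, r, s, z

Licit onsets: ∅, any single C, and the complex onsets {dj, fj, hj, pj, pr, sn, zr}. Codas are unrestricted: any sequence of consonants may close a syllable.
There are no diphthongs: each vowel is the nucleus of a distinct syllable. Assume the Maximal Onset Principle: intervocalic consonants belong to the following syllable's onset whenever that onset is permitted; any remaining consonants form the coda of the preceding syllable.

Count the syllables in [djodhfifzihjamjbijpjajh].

The vowels are o, i, i, a, i, a — 6 nuclei, so 6 syllables.

6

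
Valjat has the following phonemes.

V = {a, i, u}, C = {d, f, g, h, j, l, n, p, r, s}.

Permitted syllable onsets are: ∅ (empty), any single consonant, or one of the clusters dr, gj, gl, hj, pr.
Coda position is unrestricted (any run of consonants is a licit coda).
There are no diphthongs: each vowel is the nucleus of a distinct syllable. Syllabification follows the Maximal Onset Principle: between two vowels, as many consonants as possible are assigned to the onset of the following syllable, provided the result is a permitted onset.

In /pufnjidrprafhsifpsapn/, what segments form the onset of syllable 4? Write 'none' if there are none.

s

Vowels present: u, i, a, i, a; each is a nucleus, giving 5 syllables.
σ1/σ2 boundary: cluster /fnj/ — the longest permitted-onset suffix is /j/; onset = /j/, preceding coda = /fn/.
σ2/σ3 boundary: /drpr/ splits as /dr/ + /pr/ (/pr/ is the longest suffix that is a licit onset).
σ3/σ4 boundary: cluster /fhs/ — the longest permitted-onset suffix is /s/; onset = /s/, preceding coda = /fh/.
σ4/σ5 boundary: cluster /fps/ — the longest permitted-onset suffix is /s/; onset = /s/, preceding coda = /fp/.
Syllabification: pufn.jidr.prafh.sifp.sapn.
Syllable 4 is /sifp/: onset /s/, nucleus /i/, coda /fp/.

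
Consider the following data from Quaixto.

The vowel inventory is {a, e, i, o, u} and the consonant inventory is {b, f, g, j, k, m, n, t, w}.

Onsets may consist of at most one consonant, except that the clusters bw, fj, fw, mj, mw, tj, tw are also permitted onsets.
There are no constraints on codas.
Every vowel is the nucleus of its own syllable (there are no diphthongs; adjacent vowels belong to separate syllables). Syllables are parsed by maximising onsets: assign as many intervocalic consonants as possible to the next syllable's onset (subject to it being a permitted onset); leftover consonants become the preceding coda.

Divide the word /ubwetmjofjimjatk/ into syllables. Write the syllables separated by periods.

u.bwet.mjo.fji.mjatk

Nuclei (vowels): u, e, o, i, a → 5 syllables.
σ1/σ2 boundary: /bw/ — entire cluster is a permitted onset → onset /bw/, coda ∅.
σ2/σ3 boundary: /tmj/ splits as /t/ + /mj/ (/mj/ is the longest suffix that is a licit onset).
σ3/σ4 boundary: /fj/ is a licit onset in full, so it all attaches to the next syllable.
σ4/σ5 boundary: /mj/ is a licit onset in full, so it all attaches to the next syllable.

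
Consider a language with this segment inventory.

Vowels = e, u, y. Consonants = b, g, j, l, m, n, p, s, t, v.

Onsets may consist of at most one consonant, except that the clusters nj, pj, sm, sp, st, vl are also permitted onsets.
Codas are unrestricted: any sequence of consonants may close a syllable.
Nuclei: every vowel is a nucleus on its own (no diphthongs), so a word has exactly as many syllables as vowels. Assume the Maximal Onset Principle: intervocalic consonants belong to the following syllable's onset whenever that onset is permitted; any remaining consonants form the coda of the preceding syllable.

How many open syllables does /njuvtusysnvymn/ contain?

The vowels are u, u, y, y — 4 nuclei, so 4 syllables.
/u…u/ gap (V1→V2): /vt/ splits as /v/ + /t/ (/t/ is the longest suffix that is a licit onset).
/u…y/ gap (V2→V3): /s/ is a single consonant, so it becomes the next onset.
/y…y/ gap (V3→V4): /snv/ — longest licit onset from the right is /v/, leaving /sn/ as coda.
Result: njuv.tu.sysn.vymn.
Classifying each syllable: /njuv/ (closed), /tu/ (open), /sysn/ (closed), /vymn/ (closed).
Open syllables: 1.

1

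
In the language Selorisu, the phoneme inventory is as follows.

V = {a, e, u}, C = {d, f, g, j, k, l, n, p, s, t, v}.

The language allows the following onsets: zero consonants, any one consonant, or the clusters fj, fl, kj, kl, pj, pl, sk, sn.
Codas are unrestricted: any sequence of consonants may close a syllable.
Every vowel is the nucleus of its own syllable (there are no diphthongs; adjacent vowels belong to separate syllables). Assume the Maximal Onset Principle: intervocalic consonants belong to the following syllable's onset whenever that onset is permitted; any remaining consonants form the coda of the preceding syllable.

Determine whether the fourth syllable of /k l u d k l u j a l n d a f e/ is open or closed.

The vowels are u, u, a, a, e — 5 nuclei, so 5 syllables.
V1 /u/ – V2 /u/: cluster /dkl/ — the longest permitted-onset suffix is /kl/; onset = /kl/, preceding coda = /d/.
V2 /u/ – V3 /a/: /j/ is a single consonant, so it becomes the next onset.
V3 /a/ – V4 /a/: /lnd/ — longest licit onset from the right is /d/, leaving /ln/ as coda.
V4 /a/ – V5 /e/: just /f/ — single C goes to the following onset.
Syllabification: klud.klu.jaln.da.fe.
Syllable 4 is /da/; it ends in its nucleus with no coda, so it is open.

open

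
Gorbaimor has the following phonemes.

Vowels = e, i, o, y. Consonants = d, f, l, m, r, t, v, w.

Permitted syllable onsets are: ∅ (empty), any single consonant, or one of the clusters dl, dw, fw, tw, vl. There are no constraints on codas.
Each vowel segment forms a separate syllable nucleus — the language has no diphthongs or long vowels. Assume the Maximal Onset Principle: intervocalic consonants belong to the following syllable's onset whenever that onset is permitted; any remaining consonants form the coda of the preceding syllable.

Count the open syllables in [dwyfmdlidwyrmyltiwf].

1

Vowels present: y, i, y, y, i; each is a nucleus, giving 5 syllables.
σ1/σ2 boundary: /fmdl/ splits as /fm/ + /dl/ (/dl/ is the longest suffix that is a licit onset).
σ2/σ3 boundary: /dw/ — entire cluster is a permitted onset → onset /dw/, coda ∅.
σ3/σ4 boundary: cluster /rm/ — the longest permitted-onset suffix is /m/; onset = /m/, preceding coda = /r/.
σ4/σ5 boundary: /lt/ splits as /l/ + /t/ (/t/ is the longest suffix that is a licit onset).
Result: dwyfm.dli.dwyr.myl.tiwf.
Classifying each syllable: /dwyfm/ (closed), /dli/ (open), /dwyr/ (closed), /myl/ (closed), /tiwf/ (closed).
Open syllables: 1.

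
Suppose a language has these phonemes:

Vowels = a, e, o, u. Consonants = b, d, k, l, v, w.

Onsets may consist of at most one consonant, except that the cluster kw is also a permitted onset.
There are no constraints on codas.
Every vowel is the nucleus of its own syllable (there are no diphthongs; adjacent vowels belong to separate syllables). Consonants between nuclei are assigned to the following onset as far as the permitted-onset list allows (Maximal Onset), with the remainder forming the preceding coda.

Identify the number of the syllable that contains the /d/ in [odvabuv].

1

Vowels present: o, a, u; each is a nucleus, giving 3 syllables.
/o…a/ gap (V1→V2): /dv/ splits as /d/ + /v/ (/v/ is the longest suffix that is a licit onset).
/a…u/ gap (V2→V3): just /b/ — single C goes to the following onset.
So the parse is od.va.buv.
The /d/ is in the coda of syllable 1 (/od/).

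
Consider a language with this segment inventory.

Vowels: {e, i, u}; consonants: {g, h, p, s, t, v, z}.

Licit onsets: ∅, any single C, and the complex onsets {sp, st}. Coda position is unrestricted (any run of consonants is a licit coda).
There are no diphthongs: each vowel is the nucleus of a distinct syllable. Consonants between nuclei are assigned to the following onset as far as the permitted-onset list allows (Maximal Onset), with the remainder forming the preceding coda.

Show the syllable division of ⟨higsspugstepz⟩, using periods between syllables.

higs.spug.stepz

Nuclei (vowels): i, u, e → 3 syllables.
V1 /i/ – V2 /u/: cluster /gssp/ — the longest permitted-onset suffix is /sp/; onset = /sp/, preceding coda = /gs/.
V2 /u/ – V3 /e/: /gst/ — longest licit onset from the right is /st/, leaving /g/ as coda.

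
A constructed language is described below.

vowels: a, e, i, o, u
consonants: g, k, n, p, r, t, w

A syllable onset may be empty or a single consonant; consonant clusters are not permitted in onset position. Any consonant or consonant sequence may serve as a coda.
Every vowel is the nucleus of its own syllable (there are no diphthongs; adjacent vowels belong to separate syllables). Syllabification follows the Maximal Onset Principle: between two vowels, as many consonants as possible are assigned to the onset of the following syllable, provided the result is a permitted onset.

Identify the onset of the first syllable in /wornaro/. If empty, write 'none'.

w

Vowels present: o, a, o; each is a nucleus, giving 3 syllables.
Between /o/ (V1) and /a/ (V2): cluster /rn/ — the longest permitted-onset suffix is /n/; onset = /n/, preceding coda = /r/.
Between /a/ (V2) and /o/ (V3): /r/ is a single consonant, so it becomes the next onset.
So the parse is wor.na.ro.
Syllable 1 is /wor/: onset /w/, nucleus /o/, coda /r/.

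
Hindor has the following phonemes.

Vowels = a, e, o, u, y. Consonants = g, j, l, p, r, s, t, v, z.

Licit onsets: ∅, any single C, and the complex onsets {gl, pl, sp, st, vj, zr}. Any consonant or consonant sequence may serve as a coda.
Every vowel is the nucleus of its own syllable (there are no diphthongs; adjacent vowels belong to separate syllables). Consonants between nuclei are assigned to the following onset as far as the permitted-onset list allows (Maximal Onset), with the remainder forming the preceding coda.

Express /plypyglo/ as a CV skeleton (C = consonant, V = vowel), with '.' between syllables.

Vowels present: y, y, o; each is a nucleus, giving 3 syllables.
Between /y/ (V1) and /y/ (V2): /p/ is a single consonant, so it becomes the next onset.
Between /y/ (V2) and /o/ (V3): cluster /gl/ — /gl/ is itself a permitted onset, so the whole cluster goes right; preceding coda = ∅.
Putting it together: ply.py.glo.
Mapping each syllable to C/V: /ply/ → CCV, /py/ → CV, /glo/ → CCV.

CCV.CV.CCV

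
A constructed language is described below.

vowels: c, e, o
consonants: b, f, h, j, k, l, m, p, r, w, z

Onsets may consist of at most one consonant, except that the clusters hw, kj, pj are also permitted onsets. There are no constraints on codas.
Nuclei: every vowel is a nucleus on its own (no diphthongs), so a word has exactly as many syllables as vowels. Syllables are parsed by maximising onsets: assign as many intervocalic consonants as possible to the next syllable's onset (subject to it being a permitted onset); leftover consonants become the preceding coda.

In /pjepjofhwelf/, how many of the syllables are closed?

Nuclei (vowels): e, o, e → 3 syllables.
/e…o/ gap (V1→V2): cluster /pj/ — /pj/ is itself a permitted onset, so the whole cluster goes right; preceding coda = ∅.
/o…e/ gap (V2→V3): /fhw/; trying suffixes from longest down, /hw/ is the first permitted one, so coda /f/ | onset /hw/.
Putting it together: pje.pjof.hwelf.
Classifying each syllable: /pje/ (open), /pjof/ (closed), /hwelf/ (closed).
Closed syllables: 2.

2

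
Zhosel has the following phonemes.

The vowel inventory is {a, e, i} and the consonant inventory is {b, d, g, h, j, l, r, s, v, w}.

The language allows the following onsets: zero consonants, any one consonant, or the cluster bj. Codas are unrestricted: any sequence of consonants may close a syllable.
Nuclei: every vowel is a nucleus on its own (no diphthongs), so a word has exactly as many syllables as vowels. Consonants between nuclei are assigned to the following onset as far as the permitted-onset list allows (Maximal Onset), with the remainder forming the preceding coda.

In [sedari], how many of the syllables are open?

The vowels are e, a, i — 3 nuclei, so 3 syllables.
Between /e/ (V1) and /a/ (V2): just /d/ — single C goes to the following onset.
Between /a/ (V2) and /i/ (V3): just /r/ — single C goes to the following onset.
Putting it together: se.da.ri.
Classifying each syllable: /se/ (open), /da/ (open), /ri/ (open).
Open syllables: 3.

3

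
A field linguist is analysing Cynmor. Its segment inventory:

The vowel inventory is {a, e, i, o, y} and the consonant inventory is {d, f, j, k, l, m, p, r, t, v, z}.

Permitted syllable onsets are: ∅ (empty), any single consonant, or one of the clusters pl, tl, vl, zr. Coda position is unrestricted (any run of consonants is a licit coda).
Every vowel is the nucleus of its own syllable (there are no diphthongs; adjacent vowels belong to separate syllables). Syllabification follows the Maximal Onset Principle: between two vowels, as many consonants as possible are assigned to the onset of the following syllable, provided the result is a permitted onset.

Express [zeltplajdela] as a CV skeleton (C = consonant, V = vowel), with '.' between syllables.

CVCC.CCVC.CV.CV

The vowels are e, a, e, a — 4 nuclei, so 4 syllables.
/e…a/ gap (V1→V2): /ltpl/ — longest licit onset from the right is /pl/, leaving /lt/ as coda.
/a…e/ gap (V2→V3): /jd/ — longest licit onset from the right is /d/, leaving /j/ as coda.
/e…a/ gap (V3→V4): /l/ is a single consonant, so it becomes the next onset.
Putting it together: zelt.plaj.de.la.
Mapping each syllable to C/V: /zelt/ → CVCC, /plaj/ → CCVC, /de/ → CV, /la/ → CV.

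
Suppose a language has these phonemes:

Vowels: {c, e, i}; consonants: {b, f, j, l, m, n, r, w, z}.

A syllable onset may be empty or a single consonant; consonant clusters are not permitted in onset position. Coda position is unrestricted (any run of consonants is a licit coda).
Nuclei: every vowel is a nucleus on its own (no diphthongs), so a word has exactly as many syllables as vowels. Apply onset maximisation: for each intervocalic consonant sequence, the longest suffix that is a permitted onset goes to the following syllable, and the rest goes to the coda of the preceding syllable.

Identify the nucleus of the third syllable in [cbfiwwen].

e

The vowels are c, i, e — 3 nuclei, so 3 syllables.
The third nucleus (vowel 3 from the left) is /e/.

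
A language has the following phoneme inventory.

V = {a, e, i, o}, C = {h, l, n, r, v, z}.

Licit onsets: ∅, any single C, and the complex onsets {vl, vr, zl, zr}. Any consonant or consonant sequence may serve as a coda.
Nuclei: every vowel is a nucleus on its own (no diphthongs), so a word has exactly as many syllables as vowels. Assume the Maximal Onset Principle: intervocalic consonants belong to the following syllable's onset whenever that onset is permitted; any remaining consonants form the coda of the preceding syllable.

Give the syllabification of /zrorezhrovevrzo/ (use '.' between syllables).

zro.rezh.ro.vevr.zo

Nuclei (vowels): o, e, o, e, o → 5 syllables.
σ1/σ2 boundary: /r/ → onset of the next syllable (single consonants are always licit onsets).
σ2/σ3 boundary: cluster /zhr/ — the longest permitted-onset suffix is /r/; onset = /r/, preceding coda = /zh/.
σ3/σ4 boundary: /v/ → onset of the next syllable (single consonants are always licit onsets).
σ4/σ5 boundary: /vrz/ splits as /vr/ + /z/ (/z/ is the longest suffix that is a licit onset).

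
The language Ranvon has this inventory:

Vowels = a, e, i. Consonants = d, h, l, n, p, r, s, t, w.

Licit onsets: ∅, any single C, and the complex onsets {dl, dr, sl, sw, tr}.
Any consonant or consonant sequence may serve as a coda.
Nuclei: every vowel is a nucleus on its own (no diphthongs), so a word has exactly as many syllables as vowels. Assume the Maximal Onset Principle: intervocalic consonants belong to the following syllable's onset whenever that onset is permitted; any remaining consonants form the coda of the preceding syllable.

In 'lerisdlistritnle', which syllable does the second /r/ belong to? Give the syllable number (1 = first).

4

Nuclei (vowels): e, i, i, i, e → 5 syllables.
Between /e/ (V1) and /i/ (V2): /r/ is a single consonant, so it becomes the next onset.
Between /i/ (V2) and /i/ (V3): /sdl/ — longest licit onset from the right is /dl/, leaving /s/ as coda.
Between /i/ (V3) and /i/ (V4): /str/; trying suffixes from longest down, /tr/ is the first permitted one, so coda /s/ | onset /tr/.
Between /i/ (V4) and /e/ (V5): /tnl/; trying suffixes from longest down, /l/ is the first permitted one, so coda /tn/ | onset /l/.
So the parse is le.ris.dlis.tritn.le.
The second /r/ is in the onset of syllable 4 (/tritn/).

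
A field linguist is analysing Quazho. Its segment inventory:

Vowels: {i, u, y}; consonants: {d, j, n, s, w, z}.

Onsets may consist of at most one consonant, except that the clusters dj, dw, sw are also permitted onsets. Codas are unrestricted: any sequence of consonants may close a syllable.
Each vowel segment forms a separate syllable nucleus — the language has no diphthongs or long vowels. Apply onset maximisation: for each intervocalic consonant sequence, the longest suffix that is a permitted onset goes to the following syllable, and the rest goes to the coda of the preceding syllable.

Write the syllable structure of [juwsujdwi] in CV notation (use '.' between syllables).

CVC.CVC.CCV

Vowels present: u, u, i; each is a nucleus, giving 3 syllables.
Between /u/ (V1) and /u/ (V2): /ws/ — longest licit onset from the right is /s/, leaving /w/ as coda.
Between /u/ (V2) and /i/ (V3): /jdw/ splits as /j/ + /dw/ (/dw/ is the longest suffix that is a licit onset).
Syllabification: juw.suj.dwi.
Mapping each syllable to C/V: /juw/ → CVC, /suj/ → CVC, /dwi/ → CCV.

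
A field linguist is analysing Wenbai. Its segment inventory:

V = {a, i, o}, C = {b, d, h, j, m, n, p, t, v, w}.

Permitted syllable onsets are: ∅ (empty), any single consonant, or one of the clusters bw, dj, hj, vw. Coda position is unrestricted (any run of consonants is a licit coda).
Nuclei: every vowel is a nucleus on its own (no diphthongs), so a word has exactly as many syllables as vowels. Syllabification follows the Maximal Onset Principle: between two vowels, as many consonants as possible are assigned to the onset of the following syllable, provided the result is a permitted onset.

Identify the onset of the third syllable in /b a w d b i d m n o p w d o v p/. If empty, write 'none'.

Nuclei (vowels): a, i, o, o → 4 syllables.
V1 /a/ – V2 /i/: /wdb/ — longest licit onset from the right is /b/, leaving /wd/ as coda.
V2 /i/ – V3 /o/: cluster /dmn/ — the longest permitted-onset suffix is /n/; onset = /n/, preceding coda = /dm/.
V3 /o/ – V4 /o/: /pwd/ — longest licit onset from the right is /d/, leaving /pw/ as coda.
So the parse is bawd.bidm.nopw.dovp.
Syllable 3 is /nopw/: onset /n/, nucleus /o/, coda /pw/.

n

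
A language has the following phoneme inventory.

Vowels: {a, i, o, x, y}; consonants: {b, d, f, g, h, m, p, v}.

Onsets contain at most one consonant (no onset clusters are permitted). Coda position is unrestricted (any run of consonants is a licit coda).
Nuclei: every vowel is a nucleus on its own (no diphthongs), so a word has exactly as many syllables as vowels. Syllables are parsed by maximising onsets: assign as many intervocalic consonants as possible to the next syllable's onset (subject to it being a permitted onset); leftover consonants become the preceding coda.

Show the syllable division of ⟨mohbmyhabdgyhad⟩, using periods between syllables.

Nuclei (vowels): o, y, a, y, a → 5 syllables.
σ1/σ2 boundary: /hbm/; trying suffixes from longest down, /m/ is the first permitted one, so coda /hb/ | onset /m/.
σ2/σ3 boundary: /h/ is a single consonant, so it becomes the next onset.
σ3/σ4 boundary: cluster /bdg/ — the longest permitted-onset suffix is /g/; onset = /g/, preceding coda = /bd/.
σ4/σ5 boundary: /h/ → onset of the next syllable (single consonants are always licit onsets).

mohb.my.habd.gy.had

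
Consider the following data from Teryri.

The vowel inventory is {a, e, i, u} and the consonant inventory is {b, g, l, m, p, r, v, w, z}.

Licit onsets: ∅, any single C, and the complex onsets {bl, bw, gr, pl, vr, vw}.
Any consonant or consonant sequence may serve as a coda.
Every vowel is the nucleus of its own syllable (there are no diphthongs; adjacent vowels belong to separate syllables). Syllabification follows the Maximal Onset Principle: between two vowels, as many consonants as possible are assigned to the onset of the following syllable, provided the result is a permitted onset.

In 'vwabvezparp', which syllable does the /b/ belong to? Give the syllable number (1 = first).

1

Vowels present: a, e, a; each is a nucleus, giving 3 syllables.
V1 /a/ – V2 /e/: /bv/ splits as /b/ + /v/ (/v/ is the longest suffix that is a licit onset).
V2 /e/ – V3 /a/: /zp/; trying suffixes from longest down, /p/ is the first permitted one, so coda /z/ | onset /p/.
Result: vwab.vez.parp.
The /b/ is in the coda of syllable 1 (/vwab/).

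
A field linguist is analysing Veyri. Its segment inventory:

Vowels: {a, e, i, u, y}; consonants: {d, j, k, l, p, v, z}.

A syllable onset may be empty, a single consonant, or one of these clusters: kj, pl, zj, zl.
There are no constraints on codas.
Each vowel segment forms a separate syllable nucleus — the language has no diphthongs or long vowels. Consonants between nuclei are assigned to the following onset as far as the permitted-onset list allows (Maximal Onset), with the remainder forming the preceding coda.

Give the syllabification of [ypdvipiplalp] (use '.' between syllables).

Vowels present: y, i, i, a; each is a nucleus, giving 4 syllables.
Between /y/ (V1) and /i/ (V2): /pdv/; trying suffixes from longest down, /v/ is the first permitted one, so coda /pd/ | onset /v/.
Between /i/ (V2) and /i/ (V3): /p/ → onset of the next syllable (single consonants are always licit onsets).
Between /i/ (V3) and /a/ (V4): /pl/ — entire cluster is a permitted onset → onset /pl/, coda ∅.

ypd.vi.pi.plalp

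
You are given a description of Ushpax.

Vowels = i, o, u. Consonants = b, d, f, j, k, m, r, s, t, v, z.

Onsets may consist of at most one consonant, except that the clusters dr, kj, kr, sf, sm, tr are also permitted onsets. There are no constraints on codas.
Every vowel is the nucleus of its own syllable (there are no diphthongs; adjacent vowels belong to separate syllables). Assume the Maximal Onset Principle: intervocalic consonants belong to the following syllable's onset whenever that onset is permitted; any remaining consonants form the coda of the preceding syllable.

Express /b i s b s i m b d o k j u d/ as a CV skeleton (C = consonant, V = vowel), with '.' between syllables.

Vowels present: i, i, o, u; each is a nucleus, giving 4 syllables.
/i…i/ gap (V1→V2): /sbs/; trying suffixes from longest down, /s/ is the first permitted one, so coda /sb/ | onset /s/.
/i…o/ gap (V2→V3): cluster /mbd/ — the longest permitted-onset suffix is /d/; onset = /d/, preceding coda = /mb/.
/o…u/ gap (V3→V4): cluster /kj/ — /kj/ is itself a permitted onset, so the whole cluster goes right; preceding coda = ∅.
So the parse is bisb.simb.do.kjud.
Mapping each syllable to C/V: /bisb/ → CVCC, /simb/ → CVCC, /do/ → CV, /kjud/ → CCVC.

CVCC.CVCC.CV.CCVC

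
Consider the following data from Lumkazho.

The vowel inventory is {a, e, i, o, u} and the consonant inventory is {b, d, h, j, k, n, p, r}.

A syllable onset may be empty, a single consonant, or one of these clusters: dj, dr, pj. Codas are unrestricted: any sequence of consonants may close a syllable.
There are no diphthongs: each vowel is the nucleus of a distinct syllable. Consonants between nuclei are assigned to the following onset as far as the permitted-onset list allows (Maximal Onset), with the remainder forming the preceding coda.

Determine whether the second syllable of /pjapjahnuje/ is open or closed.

closed

Nuclei (vowels): a, a, u, e → 4 syllables.
σ1/σ2 boundary: /pj/ — entire cluster is a permitted onset → onset /pj/, coda ∅.
σ2/σ3 boundary: /hn/ — longest licit onset from the right is /n/, leaving /h/ as coda.
σ3/σ4 boundary: /j/ → onset of the next syllable (single consonants are always licit onsets).
Putting it together: pja.pjah.nu.je.
Syllable 2 is /pjah/ with coda /h/, so it is closed.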